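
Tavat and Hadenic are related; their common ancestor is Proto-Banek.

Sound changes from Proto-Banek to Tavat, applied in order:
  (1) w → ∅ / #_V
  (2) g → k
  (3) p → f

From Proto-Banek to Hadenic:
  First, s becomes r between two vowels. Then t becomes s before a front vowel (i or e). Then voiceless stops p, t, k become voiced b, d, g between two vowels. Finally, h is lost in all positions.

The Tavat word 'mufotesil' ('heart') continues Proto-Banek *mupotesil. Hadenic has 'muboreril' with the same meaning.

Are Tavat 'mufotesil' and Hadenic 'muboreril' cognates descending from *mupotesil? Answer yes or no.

Derive the expected Hadenic reflex of *mupotesil:
Hadenic: start from *mupotesil.
  rule 1 (rhotacism): mupotesil → mupoteril
  rule 2 (palatalisation): mupoteril → muposeril
  rule 3 (intervocalic voicing): muposeril → muboseril
  rule 4: no change — muboseril
  ⇒ Hadenic muboseril
The regular Hadenic reflex would be 'muboseril', but the attested form is 'muboreril'. The correspondence is irregular, so they are not cognates (the Hadenic form has a different source).

no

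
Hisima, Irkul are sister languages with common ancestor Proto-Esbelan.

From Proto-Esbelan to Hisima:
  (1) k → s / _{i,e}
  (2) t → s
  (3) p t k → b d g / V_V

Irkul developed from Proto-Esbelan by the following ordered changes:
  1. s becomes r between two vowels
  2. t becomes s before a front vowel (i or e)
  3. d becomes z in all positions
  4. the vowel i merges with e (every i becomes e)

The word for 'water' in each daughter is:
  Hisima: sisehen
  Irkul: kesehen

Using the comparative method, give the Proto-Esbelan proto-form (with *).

Position 1: Hisima has s, Irkul has k. Irkul preserves k here (none of its changes turn any other segment into k), so the proto-segment is *k.
Position 2: Hisima has i, Irkul has e. Hisima preserves i here (none of its changes turn any other segment into i), so the proto-segment is *i.
Position 3: Hisima has s, Irkul has s. Taking the neighbouring segments as reconstructed: Hisima s could go back to *t or *k or *s; Irkul s can only go back to *t — the one source consistent with every daughter is *t.
This points to *kitehen. Verify forward in each daughter:
Hisima: *kitehen
  kitehen → sitehen   [palatalisation]
  sitehen → sisehen   [unconditioned shift]
  sisehen (rule 3 does not apply)
  giving Hisima sisehen.
Irkul: *kitehen
  kitehen (rule 1 does not apply)
  kitehen → kisehen   [palatalisation]
  kisehen (rule 3 does not apply)
  kisehen → kesehen   [vowel merger]
  giving Irkul kesehen.
Only *kitehen yields all of Hisima sisehen, Irkul kesehen.

*kitehen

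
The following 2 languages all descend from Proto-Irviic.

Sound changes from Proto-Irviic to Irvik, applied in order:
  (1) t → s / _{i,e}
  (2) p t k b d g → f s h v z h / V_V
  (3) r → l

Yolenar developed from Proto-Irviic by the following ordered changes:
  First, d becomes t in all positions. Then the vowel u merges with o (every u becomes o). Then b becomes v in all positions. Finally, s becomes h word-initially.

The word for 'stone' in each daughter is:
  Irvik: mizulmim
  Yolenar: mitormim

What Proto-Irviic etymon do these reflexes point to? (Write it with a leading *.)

Position 4: Irvik has u, Yolenar has o. Irvik preserves u here (none of its changes turn any other segment into u), so the proto-segment is *u.
Position 3: Irvik has z, Yolenar has t. Taking the neighbouring segments as reconstructed: Irvik z could go back to *d or *z; Yolenar t could go back to *t or *d — the one source consistent with every daughter is *d.
Position 5: Irvik has l, Yolenar has r. Yolenar preserves r here (none of its changes turn any other segment into r), so the proto-segment is *r.
Continuing position by position gives *midurmim; check it forward:
Irvik: start from *midurmim.
  rule 1: no change — midurmim
  rule 2 (intervocalic lenition): midurmim → mizurmim
  rule 3 (unconditioned shift): mizurmim → mizulmim
  ⇒ Irvik mizulmim
Yolenar: start from *midurmim.
  rule 1 (unconditioned shift): midurmim → miturmim
  rule 2 (vowel merger): miturmim → mitormim
  rule 3: no change — mitormim
  rule 4: no change — mitormim
  ⇒ Yolenar mitormim
*midurmim is the unique common source.

*midurmim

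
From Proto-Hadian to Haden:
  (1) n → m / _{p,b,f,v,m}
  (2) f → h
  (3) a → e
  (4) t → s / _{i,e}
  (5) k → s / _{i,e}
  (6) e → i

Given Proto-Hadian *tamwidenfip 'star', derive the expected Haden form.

simwidimhip

Haden: *tamwidenfip > tamwidemfip > tamwidemhip > temwidemhip > semwidemhip > simwidimhip  (by nasal place assimilation, unconditioned shift, vowel merger, palatalisation, vowel merger)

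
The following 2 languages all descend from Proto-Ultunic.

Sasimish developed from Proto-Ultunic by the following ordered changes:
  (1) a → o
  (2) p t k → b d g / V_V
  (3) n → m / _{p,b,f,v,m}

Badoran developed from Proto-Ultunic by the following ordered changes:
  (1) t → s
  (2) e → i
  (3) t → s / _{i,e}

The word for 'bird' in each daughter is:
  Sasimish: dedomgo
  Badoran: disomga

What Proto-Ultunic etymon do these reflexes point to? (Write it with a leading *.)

Position 7: Sasimish has o, Badoran has a. Badoran preserves a here (none of its changes turn any other segment into a), so the proto-segment is *a.
Position 3: Sasimish has d, Badoran has s. Taking the neighbouring segments as reconstructed: Sasimish d could go back to *t or *d; Badoran s could go back to *t or *s — the one source consistent with every daughter is *t.
Verify the candidate proto-form against each daughter:
Sasimish: start from *detomga.
  rule 1 (vowel merger): detomga → detomgo
  rule 2 (intervocalic voicing): detomgo → dedomgo
  rule 3: no change — dedomgo
  ⇒ Sasimish dedomgo
Badoran: start from *detomga.
  rule 1 (unconditioned shift): detomga → desomga
  rule 2 (vowel merger): desomga → disomga
  rule 3: no change — disomga
  ⇒ Badoran disomga
*detomga is the unique common source.

*detomga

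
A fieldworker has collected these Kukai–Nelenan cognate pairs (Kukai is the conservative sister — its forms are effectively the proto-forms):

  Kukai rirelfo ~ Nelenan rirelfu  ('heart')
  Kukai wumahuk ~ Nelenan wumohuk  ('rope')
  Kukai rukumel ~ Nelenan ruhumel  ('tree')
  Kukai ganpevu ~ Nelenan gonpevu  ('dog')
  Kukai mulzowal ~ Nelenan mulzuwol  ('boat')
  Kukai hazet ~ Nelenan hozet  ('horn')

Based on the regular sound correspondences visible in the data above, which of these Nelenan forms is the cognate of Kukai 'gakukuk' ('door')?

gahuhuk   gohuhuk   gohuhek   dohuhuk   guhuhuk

gohuhuk

wumahuk ~ wumohuk, mulzowal ~ mulzuwol — Kukai a corresponds to Nelenan o after a consonant, before a consonant other than r, m, n, p, b, f, v.
rukumel ~ ruhumel — Kukai k corresponds to Nelenan h between vowels (before a back vowel).
Applying these to Kukai 'gakukuk':
  gakukuk → gokukuk   (a→o after a consonant, before a consonant other than r, m, n, p, b, f, v)
  gokukuk → gohukuk   (k→h between vowels (before a back vowel))
  gohukuk → gohuhuk   (k→h between vowels (before a back vowel))
So the Nelenan cognate is 'gohuhuk'.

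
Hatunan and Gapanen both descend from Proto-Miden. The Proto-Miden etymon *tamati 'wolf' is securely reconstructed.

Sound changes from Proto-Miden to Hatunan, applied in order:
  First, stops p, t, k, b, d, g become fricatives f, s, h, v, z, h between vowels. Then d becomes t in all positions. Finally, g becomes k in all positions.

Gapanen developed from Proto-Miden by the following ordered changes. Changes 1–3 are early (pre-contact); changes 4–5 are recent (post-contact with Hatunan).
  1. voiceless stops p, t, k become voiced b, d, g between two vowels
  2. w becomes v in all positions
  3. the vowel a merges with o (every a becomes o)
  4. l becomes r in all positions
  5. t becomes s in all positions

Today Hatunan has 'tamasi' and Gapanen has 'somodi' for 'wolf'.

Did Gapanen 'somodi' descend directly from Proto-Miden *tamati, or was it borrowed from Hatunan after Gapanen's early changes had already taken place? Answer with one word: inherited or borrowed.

If inherited, *tamati would pass through all of Gapanen's changes:
Gapanen: *tamati > tamadi > tomodi > somodi  (by intervocalic voicing, vowel merger, unconditioned shift)
If borrowed from Hatunan 'tamasi' after the early changes, it would undergo only the recent ones:
  rule 4 (unconditioned shift): no change (tamasi)
  rule 5 (unconditioned shift): tamasi → samasi
  ⇒ as a loan: samasi
Gapanen 'somodi' matches the inherited outcome exactly, so it is an inherited cognate, not a loan.

inherited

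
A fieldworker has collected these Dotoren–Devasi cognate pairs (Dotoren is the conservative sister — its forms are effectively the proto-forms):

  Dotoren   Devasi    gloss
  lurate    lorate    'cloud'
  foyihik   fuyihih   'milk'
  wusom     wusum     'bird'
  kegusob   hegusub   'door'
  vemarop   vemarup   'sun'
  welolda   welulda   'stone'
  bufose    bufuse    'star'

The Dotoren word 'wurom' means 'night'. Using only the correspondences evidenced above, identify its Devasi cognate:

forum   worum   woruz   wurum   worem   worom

worum

lurate ~ lorate — Dotoren u corresponds to Devasi o after a consonant, before r.
wusom ~ wusum — Dotoren o corresponds to Devasi u after a consonant, before a nasal.
Applying these to Dotoren 'wurom':
  wurom → worom   (u→o after a consonant, before r)
  worom → worum   (o→u after a consonant, before a nasal)
So the Devasi cognate is 'worum'.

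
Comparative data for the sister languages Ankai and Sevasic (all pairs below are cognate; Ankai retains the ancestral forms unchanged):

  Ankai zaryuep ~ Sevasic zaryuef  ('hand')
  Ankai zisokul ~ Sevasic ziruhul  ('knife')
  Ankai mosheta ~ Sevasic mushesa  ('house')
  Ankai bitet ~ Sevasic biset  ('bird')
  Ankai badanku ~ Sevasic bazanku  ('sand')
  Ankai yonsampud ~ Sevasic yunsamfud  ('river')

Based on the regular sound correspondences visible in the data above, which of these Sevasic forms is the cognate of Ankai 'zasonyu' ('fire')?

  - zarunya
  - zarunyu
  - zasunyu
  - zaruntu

zisokul ~ ziruhul — Ankai s corresponds to Sevasic r between vowels (before a back vowel).
yonsampud ~ yunsamfud — Ankai o corresponds to Sevasic u after a consonant, before a nasal.
Applying these to Ankai 'zasonyu':
  zasonyu → zaronyu   (s→r between vowels (before a back vowel))
  zaronyu → zarunyu   (o→u after a consonant, before a nasal)
So the Sevasic cognate is 'zarunyu'.

zarunyu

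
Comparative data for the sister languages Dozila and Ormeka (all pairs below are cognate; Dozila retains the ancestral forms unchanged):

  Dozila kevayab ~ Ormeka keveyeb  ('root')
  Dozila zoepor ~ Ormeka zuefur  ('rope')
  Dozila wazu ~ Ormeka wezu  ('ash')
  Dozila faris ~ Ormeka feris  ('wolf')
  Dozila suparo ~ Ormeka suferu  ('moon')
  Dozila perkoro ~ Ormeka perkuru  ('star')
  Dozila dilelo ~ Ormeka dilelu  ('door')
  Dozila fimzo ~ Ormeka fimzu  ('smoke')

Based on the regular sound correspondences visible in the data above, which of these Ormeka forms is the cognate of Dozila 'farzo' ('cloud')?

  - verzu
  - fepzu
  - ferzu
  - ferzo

faris ~ feris, suparo ~ suferu — Dozila a corresponds to Ormeka e after a consonant, before r.
suparo ~ suferu, perkoro ~ perkuru — Dozila o corresponds to Ormeka u word-finally.
Applying these to Dozila 'farzo':
  farzo → ferzo   (a→e after a consonant, before r)
  ferzo → ferzu   (o→u word-finally)
So the Ormeka cognate is 'ferzu'.

ferzu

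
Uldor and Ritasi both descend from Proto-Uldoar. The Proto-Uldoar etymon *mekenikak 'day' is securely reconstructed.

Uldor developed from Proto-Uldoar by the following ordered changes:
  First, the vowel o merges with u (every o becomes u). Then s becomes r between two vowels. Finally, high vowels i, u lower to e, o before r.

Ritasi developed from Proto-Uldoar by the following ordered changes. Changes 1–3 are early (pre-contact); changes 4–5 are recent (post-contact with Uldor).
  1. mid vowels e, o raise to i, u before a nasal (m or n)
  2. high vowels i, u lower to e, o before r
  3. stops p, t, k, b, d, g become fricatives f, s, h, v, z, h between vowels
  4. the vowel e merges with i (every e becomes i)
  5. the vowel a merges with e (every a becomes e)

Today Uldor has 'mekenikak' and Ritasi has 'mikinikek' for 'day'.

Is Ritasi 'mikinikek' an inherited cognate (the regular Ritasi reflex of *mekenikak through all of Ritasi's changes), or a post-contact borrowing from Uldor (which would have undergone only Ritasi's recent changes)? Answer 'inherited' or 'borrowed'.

If inherited, *mekenikak would pass through all of Ritasi's changes:
Ritasi: *mekenikak > mekinikak > mehinihak > mihinihak > mihinihek  (by pre-nasal raising, intervocalic lenition, vowel merger, vowel merger)
If borrowed from Uldor 'mekenikak' after the early changes, it would undergo only the recent ones:
  rule 4 (vowel merger): mekenikak → mikinikak
  rule 5 (vowel merger): mikinikak → mikinikek
  ⇒ as a loan: mikinikek
Ritasi 'mikinikek' matches the loan outcome 'mikinikek', not the inherited 'mihinihek' — it skipped the early Ritasi changes, so it was borrowed from Uldor.

borrowed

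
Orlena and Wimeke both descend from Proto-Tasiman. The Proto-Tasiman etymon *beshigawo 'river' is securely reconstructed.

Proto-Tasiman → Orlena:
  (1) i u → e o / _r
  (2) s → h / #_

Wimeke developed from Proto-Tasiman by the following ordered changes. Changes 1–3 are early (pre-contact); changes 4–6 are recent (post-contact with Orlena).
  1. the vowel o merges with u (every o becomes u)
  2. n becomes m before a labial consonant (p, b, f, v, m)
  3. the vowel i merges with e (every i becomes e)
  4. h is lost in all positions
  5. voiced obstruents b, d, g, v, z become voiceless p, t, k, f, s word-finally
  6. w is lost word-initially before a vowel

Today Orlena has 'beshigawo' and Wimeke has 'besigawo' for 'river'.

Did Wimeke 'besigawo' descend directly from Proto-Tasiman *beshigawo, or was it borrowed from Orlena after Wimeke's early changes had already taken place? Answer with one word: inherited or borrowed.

borrowed

If inherited, *beshigawo would pass through all of Wimeke's changes:
Wimeke: start from *beshigawo.
  rule 1 (vowel merger): beshigawo → beshigawu
  rule 2: no change — beshigawu
  rule 3 (vowel merger): beshigawu → beshegawu
  rule 4 (h-loss): beshegawu → besegawu
  rule 5: no change — besegawu
  rule 6: no change — besegawu
  ⇒ Wimeke besegawu
If borrowed from Orlena 'beshigawo' after the early changes, it would undergo only the recent ones:
  rule 4 (h-loss): beshigawo → besigawo
  rule 5 (final devoicing): no change (besigawo)
  rule 6 (glide loss): no change (besigawo)
  ⇒ as a loan: besigawo
Wimeke 'besigawo' matches the loan outcome 'besigawo', not the inherited 'besegawu' — it skipped the early Wimeke changes, so it was borrowed from Orlena.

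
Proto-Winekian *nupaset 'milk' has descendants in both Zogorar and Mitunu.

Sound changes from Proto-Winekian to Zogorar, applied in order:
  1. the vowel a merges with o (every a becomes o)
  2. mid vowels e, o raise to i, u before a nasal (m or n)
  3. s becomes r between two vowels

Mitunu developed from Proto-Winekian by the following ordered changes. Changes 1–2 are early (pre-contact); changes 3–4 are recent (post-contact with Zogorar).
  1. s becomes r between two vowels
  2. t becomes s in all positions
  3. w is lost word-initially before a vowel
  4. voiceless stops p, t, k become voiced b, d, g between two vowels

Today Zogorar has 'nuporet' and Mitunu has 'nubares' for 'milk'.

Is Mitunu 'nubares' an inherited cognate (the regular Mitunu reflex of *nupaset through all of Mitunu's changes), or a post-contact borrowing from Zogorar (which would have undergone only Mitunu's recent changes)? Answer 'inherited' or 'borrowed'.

If inherited, *nupaset would pass through all of Mitunu's changes:
Mitunu: *nupaset
  nupaset → nuparet   [rhotacism]
  nuparet → nupares   [unconditioned shift]
  nupares (rule 3 does not apply)
  nupares → nubares   [intervocalic voicing]
  giving Mitunu nubares.
If borrowed from Zogorar 'nuporet' after the early changes, it would undergo only the recent ones:
  rule 3 (glide loss): no change (nuporet)
  rule 4 (intervocalic voicing): nuporet → nuboret
  ⇒ as a loan: nuboret
Mitunu 'nubares' matches the inherited outcome exactly, so it is an inherited cognate, not a loan.

inherited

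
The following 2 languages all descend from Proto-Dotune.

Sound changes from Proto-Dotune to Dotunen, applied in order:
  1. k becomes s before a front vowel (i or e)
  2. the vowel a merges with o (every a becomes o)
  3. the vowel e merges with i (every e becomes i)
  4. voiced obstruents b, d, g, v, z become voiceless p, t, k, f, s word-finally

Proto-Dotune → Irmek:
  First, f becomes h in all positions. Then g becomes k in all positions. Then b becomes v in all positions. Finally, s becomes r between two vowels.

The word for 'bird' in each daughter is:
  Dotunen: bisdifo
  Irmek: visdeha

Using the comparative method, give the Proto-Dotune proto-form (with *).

Position 7: Dotunen has o, Irmek has a. Irmek preserves a here (none of its changes turn any other segment into a), so the proto-segment is *a.
Position 5: Dotunen has i, Irmek has e. Irmek preserves e here (none of its changes turn any other segment into e), so the proto-segment is *e.
Position 6: Dotunen has f, Irmek has h. Taking the neighbouring segments as reconstructed: Dotunen f can only go back to *f; Irmek h could go back to *f or *h — the one source consistent with every daughter is *f.
Continuing position by position gives *bisdefa; check it forward:
Dotunen: *bisdefa > bisdefo > bisdifo  (by vowel merger, vowel merger)
Irmek: *bisdefa > bisdeha > visdeha  (by unconditioned shift, unconditioned shift)
*bisdefa is the unique common source.

*bisdefa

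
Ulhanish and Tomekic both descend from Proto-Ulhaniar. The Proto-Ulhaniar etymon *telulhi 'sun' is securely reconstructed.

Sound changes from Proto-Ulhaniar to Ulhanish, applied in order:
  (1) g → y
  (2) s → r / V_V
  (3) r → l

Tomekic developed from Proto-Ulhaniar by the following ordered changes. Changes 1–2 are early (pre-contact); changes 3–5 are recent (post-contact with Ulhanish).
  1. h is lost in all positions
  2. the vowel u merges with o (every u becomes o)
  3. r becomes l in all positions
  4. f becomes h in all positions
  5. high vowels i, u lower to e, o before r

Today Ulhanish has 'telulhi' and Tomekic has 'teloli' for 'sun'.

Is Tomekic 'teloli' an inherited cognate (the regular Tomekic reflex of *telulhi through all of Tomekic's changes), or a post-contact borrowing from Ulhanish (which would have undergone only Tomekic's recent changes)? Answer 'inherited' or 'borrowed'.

inherited

If inherited, *telulhi would pass through all of Tomekic's changes:
Tomekic: *telulhi
  telulhi → teluli   [h-loss]
  teluli → teloli   [vowel merger]
  teloli (rule 3 does not apply)
  teloli (rule 4 does not apply)
  teloli (rule 5 does not apply)
  giving Tomekic teloli.
If borrowed from Ulhanish 'telulhi' after the early changes, it would undergo only the recent ones:
  rule 3 (unconditioned shift): no change (telulhi)
  rule 4 (unconditioned shift): no change (telulhi)
  rule 5 (pre-rhotic lowering): no change (telulhi)
  ⇒ as a loan: telulhi
Tomekic 'teloli' matches the inherited outcome exactly, so it is an inherited cognate, not a loan.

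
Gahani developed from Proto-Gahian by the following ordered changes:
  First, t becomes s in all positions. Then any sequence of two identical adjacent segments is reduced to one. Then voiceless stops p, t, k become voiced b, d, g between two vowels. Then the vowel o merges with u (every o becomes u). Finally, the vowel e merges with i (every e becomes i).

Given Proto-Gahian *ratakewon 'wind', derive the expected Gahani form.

rasagiwun

Gahani: *ratakewon > rasakewon > rasagewon > rasagewun > rasagiwun  (by unconditioned shift, intervocalic voicing, vowel merger, vowel merger)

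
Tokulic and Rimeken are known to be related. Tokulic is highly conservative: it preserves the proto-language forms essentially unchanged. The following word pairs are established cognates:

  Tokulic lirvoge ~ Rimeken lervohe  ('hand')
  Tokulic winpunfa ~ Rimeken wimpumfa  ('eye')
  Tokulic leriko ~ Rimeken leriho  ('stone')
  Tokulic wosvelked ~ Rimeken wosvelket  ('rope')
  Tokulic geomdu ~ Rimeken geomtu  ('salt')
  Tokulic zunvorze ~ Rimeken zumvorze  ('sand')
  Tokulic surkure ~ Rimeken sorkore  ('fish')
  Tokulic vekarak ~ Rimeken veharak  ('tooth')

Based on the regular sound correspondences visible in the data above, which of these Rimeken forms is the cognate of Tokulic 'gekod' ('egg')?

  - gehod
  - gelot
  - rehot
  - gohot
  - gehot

leriko ~ leriho — Tokulic k corresponds to Rimeken h between vowels (before a back vowel).
wosvelked ~ wosvelket — Tokulic d corresponds to Rimeken t word-finally.
Applying these to Tokulic 'gekod':
  gekod → gehod   (k→h between vowels (before a back vowel))
  gehod → gehot   (d→t word-finally)
So the Rimeken cognate is 'gehot'.

gehot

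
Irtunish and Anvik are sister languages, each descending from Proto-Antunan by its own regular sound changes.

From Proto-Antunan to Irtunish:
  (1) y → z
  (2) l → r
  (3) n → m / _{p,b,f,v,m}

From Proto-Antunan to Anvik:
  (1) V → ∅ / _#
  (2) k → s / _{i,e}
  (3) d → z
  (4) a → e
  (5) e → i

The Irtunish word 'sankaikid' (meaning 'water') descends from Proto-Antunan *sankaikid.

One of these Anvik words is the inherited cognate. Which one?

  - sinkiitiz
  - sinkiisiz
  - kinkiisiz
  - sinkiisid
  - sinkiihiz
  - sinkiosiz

sinkiisiz

Anvik: *sankaikid > sankaisid > sankaisiz > senkeisiz > sinkiisiz  (by palatalisation, unconditioned shift, vowel merger, vowel merger)
Among the options, 'sinkiisiz' alone shows every Anvik change applied in order.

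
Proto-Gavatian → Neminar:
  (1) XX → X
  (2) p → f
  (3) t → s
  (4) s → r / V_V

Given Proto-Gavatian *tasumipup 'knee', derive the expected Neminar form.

Neminar: *tasumipup
  tasumipup (rule 1 does not apply)
  tasumipup → tasumifuf   [unconditioned shift]
  tasumifuf → sasumifuf   [unconditioned shift]
  sasumifuf → sarumifuf   [rhotacism]
  giving Neminar sarumifuf.

sarumifuf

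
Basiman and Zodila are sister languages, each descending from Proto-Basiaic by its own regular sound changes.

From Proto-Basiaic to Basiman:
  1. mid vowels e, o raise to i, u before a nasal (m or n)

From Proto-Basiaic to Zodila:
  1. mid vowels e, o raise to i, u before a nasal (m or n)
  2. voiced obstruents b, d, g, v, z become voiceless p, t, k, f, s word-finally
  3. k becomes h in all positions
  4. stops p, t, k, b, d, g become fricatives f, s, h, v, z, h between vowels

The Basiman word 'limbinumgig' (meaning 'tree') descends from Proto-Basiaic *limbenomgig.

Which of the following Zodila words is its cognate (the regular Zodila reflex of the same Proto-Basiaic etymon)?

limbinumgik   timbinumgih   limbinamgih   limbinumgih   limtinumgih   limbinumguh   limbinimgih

Zodila: *limbenomgig
  limbenomgig → limbinumgig   [pre-nasal raising]
  limbinumgig → limbinumgik   [final devoicing]
  limbinumgik → limbinumgih   [unconditioned shift]
  limbinumgih (rule 4 does not apply)
  giving Zodila limbinumgih.

limbinumgih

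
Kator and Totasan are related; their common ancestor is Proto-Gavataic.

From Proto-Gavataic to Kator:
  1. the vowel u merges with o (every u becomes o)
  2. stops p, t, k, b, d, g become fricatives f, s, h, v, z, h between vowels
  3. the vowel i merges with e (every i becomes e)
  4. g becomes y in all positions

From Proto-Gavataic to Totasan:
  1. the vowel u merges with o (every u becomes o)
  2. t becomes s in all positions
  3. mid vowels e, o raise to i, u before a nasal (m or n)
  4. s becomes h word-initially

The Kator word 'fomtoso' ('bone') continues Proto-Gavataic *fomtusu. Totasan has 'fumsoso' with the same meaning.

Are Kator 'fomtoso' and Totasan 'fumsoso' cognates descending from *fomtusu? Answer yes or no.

yes

Derive the expected Totasan reflex of *fomtusu:
Totasan: *fomtusu > fomtoso > fomsoso > fumsoso  (by vowel merger, unconditioned shift, pre-nasal raising)
Totasan 'fumsoso' matches the regular reflex exactly, so the pair is cognate.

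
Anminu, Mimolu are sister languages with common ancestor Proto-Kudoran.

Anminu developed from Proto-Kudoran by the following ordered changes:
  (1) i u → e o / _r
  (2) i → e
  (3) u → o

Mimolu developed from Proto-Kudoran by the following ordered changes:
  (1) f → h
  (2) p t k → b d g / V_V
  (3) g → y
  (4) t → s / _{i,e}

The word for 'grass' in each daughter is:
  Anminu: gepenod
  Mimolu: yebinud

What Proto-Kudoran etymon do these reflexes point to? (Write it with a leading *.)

*gepinud

Position 1: Anminu has g, Mimolu has y. Anminu preserves g here (none of its changes turn any other segment into g), so the proto-segment is *g.
Position 6: Anminu has o, Mimolu has u. Mimolu preserves u here (none of its changes turn any other segment into u), so the proto-segment is *u.
This points to *gepinud. Verify forward in each daughter:
Anminu: *gepinud > gepenud > gepenod  (by vowel merger, vowel merger)
Mimolu: start from *gepinud.
  rule 1: no change — gepinud
  rule 2 (intervocalic voicing): gepinud → gebinud
  rule 3 (unconditioned shift): gebinud → yebinud
  rule 4: no change — yebinud
  ⇒ Mimolu yebinud
*gepinud is the unique common source.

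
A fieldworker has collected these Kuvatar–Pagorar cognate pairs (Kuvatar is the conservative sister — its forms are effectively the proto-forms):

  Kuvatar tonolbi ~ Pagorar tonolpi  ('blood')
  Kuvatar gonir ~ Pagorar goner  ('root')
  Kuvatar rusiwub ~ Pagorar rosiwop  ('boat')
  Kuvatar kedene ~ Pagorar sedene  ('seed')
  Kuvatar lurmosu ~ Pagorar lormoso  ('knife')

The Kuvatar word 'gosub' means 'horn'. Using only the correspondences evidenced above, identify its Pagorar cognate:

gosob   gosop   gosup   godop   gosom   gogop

gosop

rusiwub ~ rosiwop — Kuvatar u corresponds to Pagorar o after a consonant, before a labial obstruent.
rusiwub ~ rosiwop — Kuvatar b corresponds to Pagorar p word-finally.
Applying these to Kuvatar 'gosub':
  gosub → gosob   (u→o after a consonant, before a labial obstruent)
  gosob → gosop   (b→p word-finally)
So the Pagorar cognate is 'gosop'.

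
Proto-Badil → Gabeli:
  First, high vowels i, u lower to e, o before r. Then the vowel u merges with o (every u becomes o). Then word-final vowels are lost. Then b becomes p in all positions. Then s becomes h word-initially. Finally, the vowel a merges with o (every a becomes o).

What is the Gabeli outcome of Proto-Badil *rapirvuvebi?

Gabeli: *rapirvuvebi
  rapirvuvebi → rapervuvebi   [pre-rhotic lowering]
  rapervuvebi → rapervovebi   [vowel merger]
  rapervovebi → rapervoveb   [apocope]
  rapervoveb → rapervovep   [unconditioned shift]
  rapervovep (rule 5 does not apply)
  rapervovep → ropervovep   [vowel merger]
  giving Gabeli ropervovep.

ropervovep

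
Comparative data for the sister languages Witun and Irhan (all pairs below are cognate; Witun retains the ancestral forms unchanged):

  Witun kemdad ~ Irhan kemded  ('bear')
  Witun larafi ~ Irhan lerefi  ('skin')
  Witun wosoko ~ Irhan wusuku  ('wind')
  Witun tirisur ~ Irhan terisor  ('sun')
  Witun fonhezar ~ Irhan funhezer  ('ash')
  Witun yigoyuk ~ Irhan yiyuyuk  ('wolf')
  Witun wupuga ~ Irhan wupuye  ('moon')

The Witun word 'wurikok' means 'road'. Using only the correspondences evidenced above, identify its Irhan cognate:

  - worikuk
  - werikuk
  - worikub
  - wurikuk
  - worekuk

worikuk

tirisur ~ terisor — Witun u corresponds to Irhan o after a consonant, before r.
wosoko ~ wusuku, yigoyuk ~ yiyuyuk — Witun o corresponds to Irhan u after a consonant, before a consonant other than r, m, n, p, b, f, v.
Applying these to Witun 'wurikok':
  wurikok → worikok   (u→o after a consonant, before r)
  worikok → worikuk   (o→u after a consonant, before a consonant other than r, m, n, p, b, f, v)
So the Irhan cognate is 'worikuk'.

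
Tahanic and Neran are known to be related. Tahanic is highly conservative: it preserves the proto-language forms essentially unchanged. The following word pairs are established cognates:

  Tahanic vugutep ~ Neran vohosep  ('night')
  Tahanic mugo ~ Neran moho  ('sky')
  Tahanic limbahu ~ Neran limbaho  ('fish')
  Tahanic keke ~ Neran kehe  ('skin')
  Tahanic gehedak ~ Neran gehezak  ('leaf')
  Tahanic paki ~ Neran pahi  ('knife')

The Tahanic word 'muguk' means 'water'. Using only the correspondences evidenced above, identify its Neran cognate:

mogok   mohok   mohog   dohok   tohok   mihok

mohok

vugutep ~ vohosep, mugo ~ moho — Tahanic u corresponds to Neran o after a consonant, before a consonant other than r, m, n, p, b, f, v.
vugutep ~ vohosep — Tahanic g corresponds to Neran h between vowels (before a back vowel).
Applying these to Tahanic 'muguk':
  muguk → moguk   (u→o after a consonant, before a consonant other than r, m, n, p, b, f, v)
  moguk → mohuk   (g→h between vowels (before a back vowel))
  mohuk → mohok   (u→o after a consonant, before a consonant other than r, m, n, p, b, f, v)
So the Neran cognate is 'mohok'.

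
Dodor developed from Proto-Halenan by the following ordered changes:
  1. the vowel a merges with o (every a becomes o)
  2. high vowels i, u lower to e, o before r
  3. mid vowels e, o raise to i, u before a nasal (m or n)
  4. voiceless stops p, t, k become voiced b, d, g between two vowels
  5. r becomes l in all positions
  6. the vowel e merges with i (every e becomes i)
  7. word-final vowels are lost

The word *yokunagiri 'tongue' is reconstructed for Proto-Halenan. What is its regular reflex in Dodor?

yogunogil

Dodor: *yokunagiri
  yokunagiri → yokunogiri   [vowel merger]
  yokunogiri → yokunogeri   [pre-rhotic lowering]
  yokunogeri (rule 3 does not apply)
  yokunogeri → yogunogeri   [intervocalic voicing]
  yogunogeri → yogunogeli   [unconditioned shift]
  yogunogeli → yogunogili   [vowel merger]
  yogunogili → yogunogil   [apocope]
  giving Dodor yogunogil.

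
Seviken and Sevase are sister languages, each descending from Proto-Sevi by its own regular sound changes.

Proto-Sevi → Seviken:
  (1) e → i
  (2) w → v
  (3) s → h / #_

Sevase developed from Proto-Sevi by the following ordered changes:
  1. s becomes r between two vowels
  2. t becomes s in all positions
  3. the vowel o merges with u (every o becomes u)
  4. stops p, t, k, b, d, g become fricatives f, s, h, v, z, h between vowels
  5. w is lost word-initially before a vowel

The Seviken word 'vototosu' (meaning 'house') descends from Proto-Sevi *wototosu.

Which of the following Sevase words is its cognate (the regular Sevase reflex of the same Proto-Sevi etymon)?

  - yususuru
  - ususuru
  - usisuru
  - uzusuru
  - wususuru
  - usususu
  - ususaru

Sevase: start from *wototosu.
  rule 1 (rhotacism): wototosu → wototoru
  rule 2 (unconditioned shift): wototoru → wososoru
  rule 3 (vowel merger): wososoru → wususuru
  rule 4: no change — wususuru
  rule 5 (glide loss): wususuru → ususuru
  ⇒ Sevase ususuru
The other candidates each miss or misapply at least one Sevase change.

ususuru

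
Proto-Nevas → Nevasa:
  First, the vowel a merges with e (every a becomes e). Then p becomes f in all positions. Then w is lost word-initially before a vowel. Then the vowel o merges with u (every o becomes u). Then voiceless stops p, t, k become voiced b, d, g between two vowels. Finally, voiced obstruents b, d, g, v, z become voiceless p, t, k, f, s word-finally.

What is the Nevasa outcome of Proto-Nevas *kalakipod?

kelegifut

Nevasa: *kalakipod
  kalakipod → kelekipod   [vowel merger]
  kelekipod → kelekifod   [unconditioned shift]
  kelekifod (rule 3 does not apply)
  kelekifod → kelekifud   [vowel merger]
  kelekifud → kelegifud   [intervocalic voicing]
  kelegifud → kelegifut   [final devoicing]
  giving Nevasa kelegifut.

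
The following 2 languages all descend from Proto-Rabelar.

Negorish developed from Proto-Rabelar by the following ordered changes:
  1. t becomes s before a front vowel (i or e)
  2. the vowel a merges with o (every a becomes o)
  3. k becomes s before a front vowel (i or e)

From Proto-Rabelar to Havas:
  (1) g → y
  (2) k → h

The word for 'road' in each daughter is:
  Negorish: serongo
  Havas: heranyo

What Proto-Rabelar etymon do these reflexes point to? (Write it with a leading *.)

*kerango

Position 4: Negorish has o, Havas has a. Havas preserves a here (none of its changes turn any other segment into a), so the proto-segment is *a.
Position 6: Negorish has g, Havas has y. Negorish preserves g here (none of its changes turn any other segment into g), so the proto-segment is *g.
Continuing position by position gives *kerango; check it forward:
Negorish: *kerango
  kerango (rule 1 does not apply)
  kerango → kerongo   [vowel merger]
  kerongo → serongo   [palatalisation]
  giving Negorish serongo.
Havas: *kerango
  kerango → keranyo   [unconditioned shift]
  keranyo → heranyo   [unconditioned shift]
  giving Havas heranyo.
*kerango is the unique common source.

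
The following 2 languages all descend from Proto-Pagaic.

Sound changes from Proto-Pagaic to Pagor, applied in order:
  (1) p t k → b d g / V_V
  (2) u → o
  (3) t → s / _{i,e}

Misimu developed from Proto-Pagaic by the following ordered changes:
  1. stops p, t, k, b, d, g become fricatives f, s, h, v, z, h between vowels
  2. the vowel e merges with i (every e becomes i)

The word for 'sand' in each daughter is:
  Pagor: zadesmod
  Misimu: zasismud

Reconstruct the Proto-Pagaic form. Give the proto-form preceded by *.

*zatesmud

Position 3: Pagor has d, Misimu has s. Taking the neighbouring segments as reconstructed: Pagor d could go back to *t or *d; Misimu s could go back to *t or *s — the one source consistent with every daughter is *t.
Position 7: Pagor has o, Misimu has u. Misimu preserves u here (none of its changes turn any other segment into u), so the proto-segment is *u.
Position 4: Pagor has e, Misimu has i. Pagor preserves e here (none of its changes turn any other segment into e), so the proto-segment is *e.
The remaining positions agree across the daughters. Check the candidate against every language:
Pagor: start from *zatesmud.
  rule 1 (intervocalic voicing): zatesmud → zadesmud
  rule 2 (vowel merger): zadesmud → zadesmod
  rule 3: no change — zadesmod
  ⇒ Pagor zadesmod
Misimu: start from *zatesmud.
  rule 1 (intervocalic lenition): zatesmud → zasesmud
  rule 2 (vowel merger): zasesmud → zasismud
  ⇒ Misimu zasismud
Only *zatesmud yields all of Pagor zadesmod, Misimu zasismud.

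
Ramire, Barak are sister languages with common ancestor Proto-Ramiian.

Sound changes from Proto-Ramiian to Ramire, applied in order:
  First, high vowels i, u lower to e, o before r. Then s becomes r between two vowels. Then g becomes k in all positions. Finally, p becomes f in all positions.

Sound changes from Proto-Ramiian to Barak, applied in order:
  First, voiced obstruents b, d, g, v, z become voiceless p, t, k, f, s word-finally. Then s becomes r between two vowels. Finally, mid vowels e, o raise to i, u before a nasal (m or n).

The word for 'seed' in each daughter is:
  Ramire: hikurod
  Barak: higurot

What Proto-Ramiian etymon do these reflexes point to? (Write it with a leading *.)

*higusod

Position 7: Ramire has d, Barak has t. Ramire preserves d here (none of its changes turn any other segment into d), so the proto-segment is *d.
Position 5: Ramire has r, Barak has r. Taking the neighbouring segments as reconstructed: Ramire r can only go back to *s; Barak r could go back to *s or *r — the one source consistent with every daughter is *s.
Position 3: Ramire has k, Barak has g. Barak preserves g here (none of its changes turn any other segment into g), so the proto-segment is *g.
Continuing position by position gives *higusod; check it forward:
Ramire: start from *higusod.
  rule 1: no change — higusod
  rule 2 (rhotacism): higusod → higurod
  rule 3 (unconditioned shift): higurod → hikurod
  rule 4: no change — hikurod
  ⇒ Ramire hikurod
Barak: start from *higusod.
  rule 1 (final devoicing): higusod → higusot
  rule 2 (rhotacism): higusot → higurot
  rule 3: no change — higurot
  ⇒ Barak higurot
No other proto-form is consistent with every reflex, so the reconstruction is *higusod.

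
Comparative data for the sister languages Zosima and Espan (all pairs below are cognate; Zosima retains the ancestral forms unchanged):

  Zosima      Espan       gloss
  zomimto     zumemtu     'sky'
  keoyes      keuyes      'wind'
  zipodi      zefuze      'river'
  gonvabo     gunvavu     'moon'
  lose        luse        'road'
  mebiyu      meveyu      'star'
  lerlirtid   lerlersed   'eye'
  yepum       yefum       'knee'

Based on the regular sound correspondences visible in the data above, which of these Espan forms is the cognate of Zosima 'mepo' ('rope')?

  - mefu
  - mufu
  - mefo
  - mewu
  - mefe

mefu

zipodi ~ zefuze — Zosima p corresponds to Espan f between vowels (before a back vowel).
zomimto ~ zumemtu, gonvabo ~ gunvavu — Zosima o corresponds to Espan u word-finally.
Applying these to Zosima 'mepo':
  mepo → mefo   (p→f between vowels (before a back vowel))
  mefo → mefu   (o→u word-finally)
So the Espan cognate is 'mefu'.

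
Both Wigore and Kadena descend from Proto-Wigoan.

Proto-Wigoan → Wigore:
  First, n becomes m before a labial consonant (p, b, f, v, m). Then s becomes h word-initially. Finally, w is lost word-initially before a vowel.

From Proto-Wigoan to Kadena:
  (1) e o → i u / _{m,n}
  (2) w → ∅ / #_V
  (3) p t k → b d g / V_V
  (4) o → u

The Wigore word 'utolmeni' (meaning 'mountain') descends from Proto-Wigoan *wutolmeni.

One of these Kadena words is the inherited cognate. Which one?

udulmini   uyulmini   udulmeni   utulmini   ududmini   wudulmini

Kadena: start from *wutolmeni.
  rule 1 (pre-nasal raising): wutolmeni → wutolmini
  rule 2 (glide loss): wutolmini → utolmini
  rule 3 (intervocalic voicing): utolmini → udolmini
  rule 4 (vowel merger): udolmini → udulmini
  ⇒ Kadena udulmini

udulmini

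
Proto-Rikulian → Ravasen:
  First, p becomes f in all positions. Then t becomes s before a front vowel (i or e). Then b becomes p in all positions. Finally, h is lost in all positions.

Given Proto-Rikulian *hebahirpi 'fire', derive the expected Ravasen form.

Ravasen: *hebahirpi > hebahirfi > hepahirfi > epairfi  (by unconditioned shift, unconditioned shift, h-loss)

epairfi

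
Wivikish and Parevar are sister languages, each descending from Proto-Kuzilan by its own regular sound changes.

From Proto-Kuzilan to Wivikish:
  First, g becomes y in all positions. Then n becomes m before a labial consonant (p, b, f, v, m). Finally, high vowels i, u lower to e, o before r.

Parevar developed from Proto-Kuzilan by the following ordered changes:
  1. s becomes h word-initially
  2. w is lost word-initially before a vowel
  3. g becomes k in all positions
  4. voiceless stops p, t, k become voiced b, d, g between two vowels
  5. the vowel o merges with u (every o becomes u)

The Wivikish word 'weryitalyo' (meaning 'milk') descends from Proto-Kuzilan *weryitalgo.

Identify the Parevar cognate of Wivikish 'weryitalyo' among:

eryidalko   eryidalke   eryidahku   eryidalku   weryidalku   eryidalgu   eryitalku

eryidalku

Parevar: *weryitalgo
  weryitalgo (rule 1 does not apply)
  weryitalgo → eryitalgo   [glide loss]
  eryitalgo → eryitalko   [unconditioned shift]
  eryitalko → eryidalko   [intervocalic voicing]
  eryidalko → eryidalku   [vowel merger]
  giving Parevar eryidalku.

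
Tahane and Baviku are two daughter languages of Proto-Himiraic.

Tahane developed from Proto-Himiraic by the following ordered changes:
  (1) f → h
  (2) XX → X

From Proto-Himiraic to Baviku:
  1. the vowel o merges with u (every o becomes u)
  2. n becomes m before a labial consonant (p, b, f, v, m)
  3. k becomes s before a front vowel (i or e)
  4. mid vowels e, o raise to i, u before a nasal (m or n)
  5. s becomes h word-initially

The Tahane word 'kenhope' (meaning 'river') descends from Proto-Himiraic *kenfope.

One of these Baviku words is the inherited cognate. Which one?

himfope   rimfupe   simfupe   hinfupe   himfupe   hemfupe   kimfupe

himfupe

Baviku: *kenfope > kenfupe > kemfupe > semfupe > simfupe > himfupe  (by vowel merger, nasal place assimilation, palatalisation, pre-nasal raising, debuccalisation)
The other candidates each miss or misapply at least one Baviku change.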